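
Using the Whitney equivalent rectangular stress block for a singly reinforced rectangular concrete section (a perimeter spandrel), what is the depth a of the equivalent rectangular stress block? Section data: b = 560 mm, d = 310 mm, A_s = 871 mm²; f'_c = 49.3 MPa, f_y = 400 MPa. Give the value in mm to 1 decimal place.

a ≈ 14.8 mm

T = A_s f_y = 871 × 400 = 348400 N = 348.4 kN.
Setting C = 0.85 f'_c a b equal to T: a = 348400/(0.85 × 49.3 × 560) = 14.8 mm.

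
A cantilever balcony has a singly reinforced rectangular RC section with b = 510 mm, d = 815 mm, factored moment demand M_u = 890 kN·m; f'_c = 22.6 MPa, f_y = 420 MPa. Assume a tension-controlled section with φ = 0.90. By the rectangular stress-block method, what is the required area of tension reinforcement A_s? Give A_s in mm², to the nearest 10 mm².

A_s ≈ 3150 mm²

M_n = M_u/φ = 890/0.90 = 988.889 kN·m.
With M_n = 0.85 f'_c a b (d − a/2), solve the quadratic for a:
a = d − √(d² − 2M_n/(0.85 f'_c b)) = 815 − √(815² − 2 × 988.889×10⁶/(0.85 × 22.6 × 510)) = 135.04 mm.
A_s = 0.85 f'_c a b / f_y = 0.85 × 22.6 × 135.04 × 510 / 420 = 3150.0 mm².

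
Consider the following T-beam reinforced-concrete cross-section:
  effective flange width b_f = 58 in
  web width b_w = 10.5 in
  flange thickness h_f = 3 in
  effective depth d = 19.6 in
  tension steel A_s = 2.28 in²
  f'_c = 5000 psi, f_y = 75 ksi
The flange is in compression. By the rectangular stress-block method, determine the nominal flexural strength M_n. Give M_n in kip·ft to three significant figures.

M_n ≈ 274 kip·ft

Tension: T = A_s f_y = 2.28 × 75 = 171 kips.
Try a within the flange: a = T/(0.85 f'_c b_f) = 171/(0.85 × 5 × 58) = 0.694 in.
Since a = 0.694 ≤ h_f = 3 in, the stress block lies entirely in the flange; analyse as a rectangular beam of width b_f.
M_n = T(d − a/2) = 171 × (19.6 − 0.347) = 3292.3 kip·in.
M_n = 3292.3/12 = 274.36 kip·ft.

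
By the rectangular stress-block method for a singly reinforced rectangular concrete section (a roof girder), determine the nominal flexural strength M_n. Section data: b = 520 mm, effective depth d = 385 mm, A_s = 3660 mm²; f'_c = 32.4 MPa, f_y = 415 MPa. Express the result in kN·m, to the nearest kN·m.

M_n ≈ 504 kN·m

T = A_s f_y = 3660 × 415 = 1518900 N = 1518.9 kN.
From C = T: a = T/(0.85 f'_c b) = 1518900/(0.85 × 32.4 × 520) = 106.06 mm.
M_n = T(d − a/2) = 1518.9 kN × (385 − 53.03) mm = 504.23 kN·m.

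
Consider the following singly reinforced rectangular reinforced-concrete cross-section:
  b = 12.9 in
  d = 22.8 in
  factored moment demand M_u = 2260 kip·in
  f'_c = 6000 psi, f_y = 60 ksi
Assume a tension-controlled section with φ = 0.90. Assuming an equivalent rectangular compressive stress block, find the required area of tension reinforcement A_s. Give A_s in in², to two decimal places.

A_s ≈ 1.91 in²

M_n = M_u/φ = 2260/0.90 = 2511.11 kip·in.
From M_n = 0.85 f'_c a b (d − a/2):
a = d − √(d² − 2M_n/(0.85 f'_c b)) = 22.8 − √(22.8² − 2 × 2511.11/(0.85 × 6 × 12.9)) = 1.740 in.
A_s = 0.85 f'_c a b / f_y = 0.85 × 6 × 1.740 × 12.9 / 60 = 1.908 in².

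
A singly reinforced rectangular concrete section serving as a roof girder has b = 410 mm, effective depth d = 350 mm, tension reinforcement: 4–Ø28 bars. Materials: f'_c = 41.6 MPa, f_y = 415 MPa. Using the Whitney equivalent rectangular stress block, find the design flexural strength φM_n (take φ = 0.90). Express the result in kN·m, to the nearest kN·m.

A_s = 4 × 616 = 2464 mm².
T = A_s f_y = 2464 × 415 = 1022560 N = 1022.56 kN.
From C = T: a = T/(0.85 f'_c b) = 1022560/(0.85 × 41.6 × 410) = 70.53 mm.
M_n = T(d − a/2) = 1022.56 kN × (350 − 35.265) mm = 321.84 kN·m.
φM_n = 0.90 × 321.84 = 289.66 kN·m.

φM_n ≈ 290 kN·m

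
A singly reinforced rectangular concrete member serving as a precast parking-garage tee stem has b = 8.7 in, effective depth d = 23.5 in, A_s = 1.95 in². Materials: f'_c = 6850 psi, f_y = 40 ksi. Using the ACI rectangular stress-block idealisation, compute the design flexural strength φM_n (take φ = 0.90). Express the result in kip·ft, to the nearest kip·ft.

T = A_s f_y = 1.95 × 40 = 78 kips.
a = T/(0.85 f'_c b) = 78/(0.85 × 6.85 × 8.7) = 1.540 in.
M_n = T(d − a/2) = 78 × (23.5 − 0.77) = 1772.9 kip·in = 1772.9/12 = 147.74 kip·ft.
φM_n = 0.90 × 147.74 = 132.97 kip·ft.

φM_n ≈ 133 kip·ft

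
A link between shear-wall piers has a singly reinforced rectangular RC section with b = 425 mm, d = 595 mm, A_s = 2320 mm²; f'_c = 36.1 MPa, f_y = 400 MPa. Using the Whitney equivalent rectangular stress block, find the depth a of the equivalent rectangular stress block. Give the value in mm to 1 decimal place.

a ≈ 71.2 mm

T = A_s f_y = 2320 × 400 = 928000 N = 928 kN.
Setting C = 0.85 f'_c a b equal to T: a = 928000/(0.85 × 36.1 × 425) = 71.2 mm.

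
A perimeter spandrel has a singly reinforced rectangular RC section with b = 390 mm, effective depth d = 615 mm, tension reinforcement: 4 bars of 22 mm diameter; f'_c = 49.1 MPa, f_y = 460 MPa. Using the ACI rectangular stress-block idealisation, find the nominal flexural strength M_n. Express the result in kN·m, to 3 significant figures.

M_n ≈ 415 kN·m

A_s = 4 × 380 = 1520 mm².
T = A_s f_y = 1520 × 460 = 699200 N = 699.2 kN.
From C = T: a = T/(0.85 f'_c b) = 699200/(0.85 × 49.1 × 390) = 42.96 mm.
M_n = T(d − a/2) = 699.2 kN × (615 − 21.48) mm = 414.99 kN·m.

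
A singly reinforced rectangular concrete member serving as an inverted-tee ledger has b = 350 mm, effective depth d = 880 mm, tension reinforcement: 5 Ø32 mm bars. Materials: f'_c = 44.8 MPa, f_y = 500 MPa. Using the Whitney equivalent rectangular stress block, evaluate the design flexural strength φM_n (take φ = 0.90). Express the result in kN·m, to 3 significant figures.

φM_n ≈ 1460 kN·m

A_s = 5 × 804 = 4020 mm².
T = A_s f_y = 4020 × 500 = 2010000 N = 2010 kN.
From C = T: a = T/(0.85 f'_c b) = 2010000/(0.85 × 44.8 × 350) = 150.81 mm.
M_n = T(d − a/2) = 2010 kN × (880 − 75.405) mm = 1617.24 kN·m.
φM_n = 0.90 × 1617.24 = 1455.52 kN·m.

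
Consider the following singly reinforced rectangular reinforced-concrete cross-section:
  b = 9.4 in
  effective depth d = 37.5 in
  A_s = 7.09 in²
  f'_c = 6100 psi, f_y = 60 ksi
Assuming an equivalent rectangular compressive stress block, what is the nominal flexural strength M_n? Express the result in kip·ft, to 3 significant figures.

M_n ≈ 1170 kip·ft

T = A_s f_y = 7.09 × 60 = 425.4 kips.
a = T/(0.85 f'_c b) = 425.4/(0.85 × 6.1 × 9.4) = 8.728 in.
M_n = T(d − a/2) = 425.4 × (37.5 − 4.364) = 14096.1 kip·in = 14096.1/12 = 1174.68 kip·ft.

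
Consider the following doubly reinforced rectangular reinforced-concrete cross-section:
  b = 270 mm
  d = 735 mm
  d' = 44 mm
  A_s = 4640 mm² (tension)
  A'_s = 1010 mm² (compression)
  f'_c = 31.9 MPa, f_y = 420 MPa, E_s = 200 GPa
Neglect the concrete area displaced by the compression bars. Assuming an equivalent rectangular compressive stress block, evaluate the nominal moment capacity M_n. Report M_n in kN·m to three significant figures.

M_n ≈ 1250 kN·m

Assume both tension and compression steel yield.
Net tension couple steel: A_s − A'_s = 3630 mm².
a = (A_s − A'_s) f_y / (0.85 f'_c b) = 1524600/(0.85 × 31.9 × 270) = 208.25 mm.
c = a/β₁ = 208.25/0.822 = 253.35 mm; ε'_s = 0.003(c − d')/c = 0.0025 ≥ f_y/E_s = 0.0021, so compression steel does yield.
M_n = (A_s − A'_s) f_y (d − a/2) + A'_s f_y (d − d') = [1524600 × (735 − 104.125) + 424200 × (735 − 44)] × 10⁻⁶ = 961.83 + 293.12 = 1254.95 kN·m.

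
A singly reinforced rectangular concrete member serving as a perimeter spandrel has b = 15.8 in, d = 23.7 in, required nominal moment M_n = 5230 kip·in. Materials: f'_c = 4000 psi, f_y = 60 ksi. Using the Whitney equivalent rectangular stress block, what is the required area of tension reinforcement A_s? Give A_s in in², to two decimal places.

From M_n = 0.85 f'_c a b (d − a/2):
a = d − √(d² − 2M_n/(0.85 f'_c b)) = 23.7 − √(23.7² − 2 × 5230/(0.85 × 4 × 15.8)) = 4.543 in.
A_s = 0.85 f'_c a b / f_y = 0.85 × 4 × 4.543 × 15.8 / 60 = 4.067 in².

A_s ≈ 4.07 in²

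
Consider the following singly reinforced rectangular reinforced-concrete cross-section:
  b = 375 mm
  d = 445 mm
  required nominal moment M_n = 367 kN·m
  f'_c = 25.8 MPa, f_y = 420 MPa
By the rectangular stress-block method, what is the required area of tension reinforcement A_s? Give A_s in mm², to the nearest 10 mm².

A_s ≈ 2260 mm²

With M_n = 0.85 f'_c a b (d − a/2), solve the quadratic for a:
a = d − √(d² − 2M_n/(0.85 f'_c b)) = 445 − √(445² − 2 × 367×10⁶/(0.85 × 25.8 × 375)) = 115.20 mm.
A_s = 0.85 f'_c a b / f_y = 0.85 × 25.8 × 115.20 × 375 / 420 = 2255.7 mm².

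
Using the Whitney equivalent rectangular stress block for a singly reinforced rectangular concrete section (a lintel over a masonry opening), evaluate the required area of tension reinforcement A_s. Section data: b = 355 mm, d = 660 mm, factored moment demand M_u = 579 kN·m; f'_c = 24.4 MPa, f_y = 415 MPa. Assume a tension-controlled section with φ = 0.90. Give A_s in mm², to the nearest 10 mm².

A_s ≈ 2650 mm²

M_n = M_u/φ = 579/0.90 = 643.333 kN·m.
With M_n = 0.85 f'_c a b (d − a/2), solve the quadratic for a:
a = d − √(d² − 2M_n/(0.85 f'_c b)) = 660 − √(660² − 2 × 643.333×10⁶/(0.85 × 24.4 × 355)) = 149.27 mm.
A_s = 0.85 f'_c a b / f_y = 0.85 × 24.4 × 149.27 × 355 / 415 = 2648.3 mm².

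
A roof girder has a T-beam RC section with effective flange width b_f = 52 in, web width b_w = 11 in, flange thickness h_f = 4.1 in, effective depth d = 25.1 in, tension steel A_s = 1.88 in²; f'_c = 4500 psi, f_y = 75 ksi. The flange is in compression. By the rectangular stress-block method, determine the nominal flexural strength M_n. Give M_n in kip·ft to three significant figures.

M_n ≈ 291 kip·ft

Tension: T = A_s f_y = 1.88 × 75 = 141 kips.
Try a within the flange: a = T/(0.85 f'_c b_f) = 141/(0.85 × 4.5 × 52) = 0.709 in.
Since a = 0.709 ≤ h_f = 4.1 in, the stress block lies entirely in the flange; analyse as a rectangular beam of width b_f.
M_n = T(d − a/2) = 141 × (25.1 − 0.3545) = 3489.1 kip·in.
M_n = 3489.1/12 = 290.76 kip·ft.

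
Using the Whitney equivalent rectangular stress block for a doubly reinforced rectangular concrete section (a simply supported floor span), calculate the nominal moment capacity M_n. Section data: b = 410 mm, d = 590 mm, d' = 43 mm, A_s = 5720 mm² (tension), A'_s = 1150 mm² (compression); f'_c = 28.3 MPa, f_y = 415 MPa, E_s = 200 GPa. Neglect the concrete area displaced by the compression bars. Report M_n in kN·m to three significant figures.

M_n ≈ 1200 kN·m

Assume both tension and compression steel yield.
Net tension couple steel: A_s − A'_s = 4570 mm².
a = (A_s − A'_s) f_y / (0.85 f'_c b) = 1896550/(0.85 × 28.3 × 410) = 192.30 mm.
c = a/β₁ = 192.30/0.848 = 226.77 mm; ε'_s = 0.003(c − d')/c = 0.0024 ≥ f_y/E_s = 0.0021, so compression steel does yield.
M_n = (A_s − A'_s) f_y (d − a/2) + A'_s f_y (d − d') = [1896550 × (590 − 96.15) + 477250 × (590 − 43)] × 10⁻⁶ = 936.61 + 261.06 = 1197.67 kN·m.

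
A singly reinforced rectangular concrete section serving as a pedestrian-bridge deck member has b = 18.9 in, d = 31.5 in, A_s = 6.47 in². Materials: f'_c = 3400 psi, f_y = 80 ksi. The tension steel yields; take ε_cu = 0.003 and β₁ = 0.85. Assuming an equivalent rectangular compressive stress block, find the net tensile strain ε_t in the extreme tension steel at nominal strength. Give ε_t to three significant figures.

ε_t ≈ 0.00548

a = A_s f_y/(0.85 f'_c b) = 9.476 in.
β₁ = 0.85, so c = a/β₁ = 9.476/0.85 = 11.148 in.
From the linear strain diagram with ε_cu = 0.003: ε_t = 0.003 (d − c)/c = 0.003 × (31.5 − 11.148)/11.148 = 0.00548.
Since ε_t ≥ 0.005, the section is tension-controlled.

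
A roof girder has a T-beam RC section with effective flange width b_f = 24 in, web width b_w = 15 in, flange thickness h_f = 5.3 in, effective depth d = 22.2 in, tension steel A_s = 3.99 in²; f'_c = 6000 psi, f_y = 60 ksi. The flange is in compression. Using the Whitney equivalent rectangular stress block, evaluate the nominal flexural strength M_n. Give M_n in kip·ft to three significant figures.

M_n ≈ 423 kip·ft

Tension: T = A_s f_y = 3.99 × 60 = 239.4 kips.
Try a within the flange: a = T/(0.85 f'_c b_f) = 239.4/(0.85 × 6 × 24) = 1.956 in.
Since a = 1.956 ≤ h_f = 5.3 in, the stress block lies entirely in the flange; analyse as a rectangular beam of width b_f.
M_n = T(d − a/2) = 239.4 × (22.2 − 0.978) = 5080.5 kip·in.
M_n = 5080.5/12 = 423.38 kip·ft.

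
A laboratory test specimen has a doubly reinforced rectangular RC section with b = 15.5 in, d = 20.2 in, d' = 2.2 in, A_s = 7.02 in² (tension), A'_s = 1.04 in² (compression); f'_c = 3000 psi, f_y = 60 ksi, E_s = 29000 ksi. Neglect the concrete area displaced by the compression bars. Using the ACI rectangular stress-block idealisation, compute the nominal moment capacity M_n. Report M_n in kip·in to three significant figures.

Assume both steels yield.
a = (A_s − A'_s) f_y/(0.85 f'_c b) = (7.02 − 1.04) × 60/(0.85 × 3 × 15.5) = 9.078 in.
c = a/β₁ = 9.078/0.85 = 10.680 in; ε'_s = 0.003(c − d')/c = 0.0024 ≥ ε_y = 0.0021, so the compression steel yields.
M_n = (A_s − A'_s) f_y (d − a/2) + A'_s f_y (d − d') = 358.8 × (20.2 − 4.539) + 62.4 × (20.2 − 2.2) = 5619.2 + 1123.2 = 6742.4 kip·in.

M_n ≈ 6740 kip·in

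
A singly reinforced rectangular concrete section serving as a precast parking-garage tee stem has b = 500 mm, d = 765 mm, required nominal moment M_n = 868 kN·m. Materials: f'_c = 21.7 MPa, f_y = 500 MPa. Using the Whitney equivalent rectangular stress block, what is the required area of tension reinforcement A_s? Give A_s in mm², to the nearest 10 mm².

A_s ≈ 2490 mm²

With M_n = 0.85 f'_c a b (d − a/2), solve the quadratic for a:
a = d − √(d² − 2M_n/(0.85 f'_c b)) = 765 − √(765² − 2 × 868×10⁶/(0.85 × 21.7 × 500)) = 134.93 mm.
A_s = 0.85 f'_c a b / f_y = 0.85 × 21.7 × 134.93 × 500 / 500 = 2488.8 mm².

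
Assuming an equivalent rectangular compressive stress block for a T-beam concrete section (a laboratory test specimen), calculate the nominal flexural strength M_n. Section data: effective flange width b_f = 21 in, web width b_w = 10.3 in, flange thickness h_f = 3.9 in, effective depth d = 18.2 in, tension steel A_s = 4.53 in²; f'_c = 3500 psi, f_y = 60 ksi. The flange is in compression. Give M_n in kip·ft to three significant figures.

M_n ≈ 362 kip·ft

Tension: T = A_s f_y = 4.53 × 60 = 271.8 kips.
Try a within the flange: a = T/(0.85 f'_c b_f) = 271.8/(0.85 × 3.5 × 21) = 4.351 in.
a = 4.351 > h_f = 3.9 in: the block extends into the web. Split into flange-overhang and web parts.
C_f = 0.85 f'_c (b_f − b_w) h_f = 0.85 × 3.5 × (21 − 10.3) × 3.9 = 124.1 kips.
Remaining web compression depth: a_w = (T − C_f)/(0.85 f'_c b_w) = (271.8 − 124.1)/(0.85 × 3.5 × 10.3) = 4.820 in.
M_n = C_f(d − h_f/2) + (T − C_f)(d − a_w/2) = 124.1 × (18.2 − 1.95) + 147.7 × (18.2 − 2.41) = 2016.6 + 2332.2 = 4348.8 kip·in.
M_n = 4348.8/12 = 362.40 kip·ft.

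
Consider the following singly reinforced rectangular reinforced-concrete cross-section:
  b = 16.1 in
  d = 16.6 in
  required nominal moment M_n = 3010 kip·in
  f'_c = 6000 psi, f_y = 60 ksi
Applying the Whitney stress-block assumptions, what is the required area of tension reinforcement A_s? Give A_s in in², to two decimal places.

From M_n = 0.85 f'_c a b (d − a/2):
a = d − √(d² − 2M_n/(0.85 f'_c b)) = 16.6 − √(16.6² − 2 × 3010/(0.85 × 6 × 16.1)) = 2.379 in.
A_s = 0.85 f'_c a b / f_y = 0.85 × 6 × 2.379 × 16.1 / 60 = 3.256 in².

A_s ≈ 3.26 in²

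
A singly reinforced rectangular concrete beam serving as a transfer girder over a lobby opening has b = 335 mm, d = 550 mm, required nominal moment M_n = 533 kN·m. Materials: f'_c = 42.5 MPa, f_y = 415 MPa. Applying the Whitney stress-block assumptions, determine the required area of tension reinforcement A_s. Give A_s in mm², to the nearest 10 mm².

With M_n = 0.85 f'_c a b (d − a/2), solve the quadratic for a:
a = d − √(d² − 2M_n/(0.85 f'_c b)) = 550 − √(550² − 2 × 533×10⁶/(0.85 × 42.5 × 335)) = 86.95 mm.
A_s = 0.85 f'_c a b / f_y = 0.85 × 42.5 × 86.95 × 335 / 415 = 2535.6 mm².

A_s ≈ 2540 mm²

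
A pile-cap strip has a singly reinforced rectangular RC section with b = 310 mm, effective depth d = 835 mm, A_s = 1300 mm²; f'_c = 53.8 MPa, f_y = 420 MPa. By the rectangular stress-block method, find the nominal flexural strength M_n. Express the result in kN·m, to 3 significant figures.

T = A_s f_y = 1300 × 420 = 546000 N = 546 kN.
From C = T: a = T/(0.85 f'_c b) = 546000/(0.85 × 53.8 × 310) = 38.51 mm.
M_n = T(d − a/2) = 546 kN × (835 − 19.255) mm = 445.40 kN·m.

M_n ≈ 445 kN·m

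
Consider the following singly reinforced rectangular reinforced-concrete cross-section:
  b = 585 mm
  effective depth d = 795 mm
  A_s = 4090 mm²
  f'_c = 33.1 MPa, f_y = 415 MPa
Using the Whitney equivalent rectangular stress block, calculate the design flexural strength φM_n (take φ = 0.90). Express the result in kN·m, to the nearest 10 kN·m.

φM_n ≈ 1140 kN·m

T = A_s f_y = 4090 × 415 = 1697350 N = 1697.35 kN.
From C = T: a = T/(0.85 f'_c b) = 1697350/(0.85 × 33.1 × 585) = 103.13 mm.
M_n = T(d − a/2) = 1697.35 kN × (795 − 51.565) mm = 1261.87 kN·m.
φM_n = 0.90 × 1261.87 = 1135.68 kN·m.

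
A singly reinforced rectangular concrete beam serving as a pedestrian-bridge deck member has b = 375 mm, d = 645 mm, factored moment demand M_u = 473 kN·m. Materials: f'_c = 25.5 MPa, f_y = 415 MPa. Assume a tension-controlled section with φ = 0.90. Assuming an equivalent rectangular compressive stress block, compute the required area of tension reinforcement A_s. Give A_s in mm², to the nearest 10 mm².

M_n = M_u/φ = 473/0.90 = 525.556 kN·m.
With M_n = 0.85 f'_c a b (d − a/2), solve the quadratic for a:
a = d − √(d² − 2M_n/(0.85 f'_c b)) = 645 − √(645² − 2 × 525.556×10⁶/(0.85 × 25.5 × 375)) = 109.55 mm.
A_s = 0.85 f'_c a b / f_y = 0.85 × 25.5 × 109.55 × 375 / 415 = 2145.6 mm².

A_s ≈ 2150 mm²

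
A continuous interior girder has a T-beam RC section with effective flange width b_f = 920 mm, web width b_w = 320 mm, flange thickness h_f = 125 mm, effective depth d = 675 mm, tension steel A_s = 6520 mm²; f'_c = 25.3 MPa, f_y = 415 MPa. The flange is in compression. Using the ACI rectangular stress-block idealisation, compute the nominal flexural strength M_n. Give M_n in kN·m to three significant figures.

M_n ≈ 1640 kN·m

Tension: T = A_s f_y = 6520 × 415 = 2705800 N.
Try a within the flange: a = T/(0.85 f'_c b_f) = 2705800/(0.85 × 25.3 × 920) = 136.76 mm.
a = 136.76 > h_f = 125 mm: the block extends into the web. Split into flange-overhang and web parts.
C_f = 0.85 f'_c (b_f − b_w) h_f = 0.85 × 25.3 × (920 − 320) × 125 = 1612875 N.
Remaining web compression depth: a_w = (T − C_f)/(0.85 f'_c b_w) = (2705800 − 1612875)/(0.85 × 25.3 × 320) = 158.82 mm.
M_n = C_f(d − h_f/2) + (T − C_f)(d − a_w/2) = 1612875 × (675 − 62.5) + 1092925 × (675 − 79.41) = 987.89 + 650.94 = 1638.83 × 10⁶ N·mm.
M_n = 1638.83 kN·m.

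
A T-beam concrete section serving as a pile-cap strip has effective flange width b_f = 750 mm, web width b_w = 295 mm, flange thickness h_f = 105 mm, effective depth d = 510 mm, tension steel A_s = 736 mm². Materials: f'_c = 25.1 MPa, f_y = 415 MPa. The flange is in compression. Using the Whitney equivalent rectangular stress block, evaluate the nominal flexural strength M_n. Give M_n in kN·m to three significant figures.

M_n ≈ 153 kN·m

Tension: T = A_s f_y = 736 × 415 = 305440 N.
Try a within the flange: a = T/(0.85 f'_c b_f) = 305440/(0.85 × 25.1 × 750) = 19.09 mm.
Since a = 19.09 ≤ h_f = 105 mm, the stress block lies entirely in the flange; analyse as a rectangular beam of width b_f.
M_n = T(d − a/2) = 305440 × (510 − 9.545) = 152.86 × 10⁶ N·mm.
M_n = 152.86 kN·m.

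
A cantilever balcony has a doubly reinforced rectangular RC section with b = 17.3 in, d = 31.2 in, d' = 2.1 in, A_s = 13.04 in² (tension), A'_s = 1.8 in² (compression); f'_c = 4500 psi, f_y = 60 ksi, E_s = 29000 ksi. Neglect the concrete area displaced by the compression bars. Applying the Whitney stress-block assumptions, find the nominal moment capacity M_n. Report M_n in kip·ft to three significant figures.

Assume both steels yield.
a = (A_s − A'_s) f_y/(0.85 f'_c b) = (13.04 − 1.8) × 60/(0.85 × 4.5 × 17.3) = 10.192 in.
c = a/β₁ = 10.192/0.825 = 12.354 in; ε'_s = 0.003(c − d')/c = 0.0025 ≥ ε_y = 0.0021, so the compression steel yields.
M_n = (A_s − A'_s) f_y (d − a/2) + A'_s f_y (d − d') = 674.4 × (31.2 − 5.096) + 108 × (31.2 − 2.1) = 17604.5 + 3142.8 = 20747.3 kip·in = 20747.3/12 = 1728.94 kip·ft.

M_n ≈ 1730 kip·ft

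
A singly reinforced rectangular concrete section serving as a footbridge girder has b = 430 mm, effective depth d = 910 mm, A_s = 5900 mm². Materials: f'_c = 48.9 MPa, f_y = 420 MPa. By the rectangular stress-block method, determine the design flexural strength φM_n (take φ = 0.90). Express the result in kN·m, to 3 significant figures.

φM_n ≈ 1870 kN·m

T = A_s f_y = 5900 × 420 = 2478000 N = 2478 kN.
From C = T: a = T/(0.85 f'_c b) = 2478000/(0.85 × 48.9 × 430) = 138.65 mm.
M_n = T(d − a/2) = 2478 kN × (910 − 69.325) mm = 2083.19 kN·m.
φM_n = 0.90 × 2083.19 = 1874.87 kN·m.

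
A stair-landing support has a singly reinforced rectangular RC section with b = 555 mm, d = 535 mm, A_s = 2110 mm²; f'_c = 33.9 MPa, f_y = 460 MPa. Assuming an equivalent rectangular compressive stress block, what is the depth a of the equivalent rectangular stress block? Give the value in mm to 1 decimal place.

T = A_s f_y = 2110 × 460 = 970600 N = 970.6 kN.
Setting C = 0.85 f'_c a b equal to T: a = 970600/(0.85 × 33.9 × 555) = 60.7 mm.

a ≈ 60.7 mm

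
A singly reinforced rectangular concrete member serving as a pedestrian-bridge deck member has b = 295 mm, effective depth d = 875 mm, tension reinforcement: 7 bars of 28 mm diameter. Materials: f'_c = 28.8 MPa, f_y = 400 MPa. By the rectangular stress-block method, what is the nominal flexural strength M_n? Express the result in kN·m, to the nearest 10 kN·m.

M_n ≈ 1300 kN·m

A_s = 7 × 616 = 4312 mm².
T = A_s f_y = 4312 × 400 = 1724800 N = 1724.8 kN.
From C = T: a = T/(0.85 f'_c b) = 1724800/(0.85 × 28.8 × 295) = 238.84 mm.
M_n = T(d − a/2) = 1724.8 kN × (875 − 119.42) mm = 1303.22 kN·m.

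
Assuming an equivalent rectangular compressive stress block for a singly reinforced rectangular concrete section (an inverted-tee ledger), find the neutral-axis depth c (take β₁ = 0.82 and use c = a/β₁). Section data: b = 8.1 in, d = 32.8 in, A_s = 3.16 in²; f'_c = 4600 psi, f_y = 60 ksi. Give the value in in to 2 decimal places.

c ≈ 7.30 in

T = A_s f_y = 3.16 × 60 = 189.6 kips.
a = T/(0.85 f'_c b) = 189.6/(0.85 × 4.6 × 8.1) = 5.9865 in.
With β₁ = 0.82, c = a/β₁ = 5.9865/0.82 = 7.30 in.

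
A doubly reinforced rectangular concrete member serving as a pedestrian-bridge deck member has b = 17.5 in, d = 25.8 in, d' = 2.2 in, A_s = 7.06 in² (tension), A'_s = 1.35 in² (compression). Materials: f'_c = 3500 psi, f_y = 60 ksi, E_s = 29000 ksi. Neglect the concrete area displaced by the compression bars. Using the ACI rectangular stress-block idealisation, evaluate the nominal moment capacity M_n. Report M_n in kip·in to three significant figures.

M_n ≈ 9620 kip·in

Assume both steels yield.
a = (A_s − A'_s) f_y/(0.85 f'_c b) = (7.06 − 1.35) × 60/(0.85 × 3.5 × 17.5) = 6.581 in.
c = a/β₁ = 6.581/0.85 = 7.742 in; ε'_s = 0.003(c − d')/c = 0.0021 ≥ ε_y = 0.0021, so the compression steel yields.
M_n = (A_s − A'_s) f_y (d − a/2) + A'_s f_y (d − d') = 342.6 × (25.8 − 3.2905) + 81 × (25.8 − 2.2) = 7711.8 + 1911.6 = 9623.4 kip·in.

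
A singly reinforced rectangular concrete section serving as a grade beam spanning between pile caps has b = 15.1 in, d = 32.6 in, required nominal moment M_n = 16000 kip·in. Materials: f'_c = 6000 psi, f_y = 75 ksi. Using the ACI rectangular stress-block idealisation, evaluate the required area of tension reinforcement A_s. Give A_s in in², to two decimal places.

From M_n = 0.85 f'_c a b (d − a/2):
a = d − √(d² − 2M_n/(0.85 f'_c b)) = 32.6 − √(32.6² − 2 × 16000/(0.85 × 6 × 15.1)) = 7.159 in.
A_s = 0.85 f'_c a b / f_y = 0.85 × 6 × 7.159 × 15.1 / 75 = 7.351 in².

A_s ≈ 7.35 in²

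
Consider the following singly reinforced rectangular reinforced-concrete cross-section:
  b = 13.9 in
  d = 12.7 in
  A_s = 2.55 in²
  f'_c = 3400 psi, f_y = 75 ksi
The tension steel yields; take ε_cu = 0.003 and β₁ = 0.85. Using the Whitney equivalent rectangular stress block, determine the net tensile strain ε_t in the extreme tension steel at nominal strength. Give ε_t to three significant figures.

a = A_s f_y/(0.85 f'_c b) = 4.761 in.
β₁ = 0.85, so c = a/β₁ = 4.761/0.85 = 5.601 in.
From the linear strain diagram with ε_cu = 0.003: ε_t = 0.003 (d − c)/c = 0.003 × (12.7 − 5.601)/5.601 = 0.00380.
ε_t < 0.004 — the section is over-reinforced for flexure under ACI limits.

ε_t ≈ 0.00380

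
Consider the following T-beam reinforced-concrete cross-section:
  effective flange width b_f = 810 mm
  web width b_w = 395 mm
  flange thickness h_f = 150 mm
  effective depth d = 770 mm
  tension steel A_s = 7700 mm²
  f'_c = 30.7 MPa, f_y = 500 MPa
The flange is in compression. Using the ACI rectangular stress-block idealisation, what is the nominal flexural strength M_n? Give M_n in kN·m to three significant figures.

Tension: T = A_s f_y = 7700 × 500 = 3850000 N.
Try a within the flange: a = T/(0.85 f'_c b_f) = 3850000/(0.85 × 30.7 × 810) = 182.15 mm.
a = 182.15 > h_f = 150 mm: the block extends into the web. Split into flange-overhang and web parts.
C_f = 0.85 f'_c (b_f − b_w) h_f = 0.85 × 30.7 × (810 − 395) × 150 = 1624414 N.
Remaining web compression depth: a_w = (T − C_f)/(0.85 f'_c b_w) = (3850000 − 1624414)/(0.85 × 30.7 × 395) = 215.92 mm.
M_n = C_f(d − h_f/2) + (T − C_f)(d − a_w/2) = 1624414 × (770 − 75) + 2225586 × (770 − 107.96) = 1128.97 + 1473.43 = 2602.40 × 10⁶ N·mm.
M_n = 2602.40 kN·m.

M_n ≈ 2600 kN·m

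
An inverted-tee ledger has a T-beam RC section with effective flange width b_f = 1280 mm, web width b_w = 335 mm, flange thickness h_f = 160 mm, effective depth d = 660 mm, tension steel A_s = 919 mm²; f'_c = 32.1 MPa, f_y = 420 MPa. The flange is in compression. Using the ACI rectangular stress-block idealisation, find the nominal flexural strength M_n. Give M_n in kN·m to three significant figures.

M_n ≈ 253 kN·m

Tension: T = A_s f_y = 919 × 420 = 385980 N.
Try a within the flange: a = T/(0.85 f'_c b_f) = 385980/(0.85 × 32.1 × 1280) = 11.05 mm.
Since a = 11.05 ≤ h_f = 160 mm, the stress block lies entirely in the flange; analyse as a rectangular beam of width b_f.
M_n = T(d − a/2) = 385980 × (660 − 5.525) = 252.61 × 10⁶ N·mm.
M_n = 252.61 kN·m.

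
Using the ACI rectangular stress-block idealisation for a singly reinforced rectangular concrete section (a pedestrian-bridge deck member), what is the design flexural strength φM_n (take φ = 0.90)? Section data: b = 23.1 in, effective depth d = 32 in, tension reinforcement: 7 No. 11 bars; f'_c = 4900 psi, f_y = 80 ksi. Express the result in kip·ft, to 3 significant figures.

A_s = 7 × 1.56 = 10.92 in².
T = A_s f_y = 10.92 × 80 = 873.6 kips.
a = T/(0.85 f'_c b) = 873.6/(0.85 × 4.9 × 23.1) = 9.080 in.
M_n = T(d − a/2) = 873.6 × (32 − 4.54) = 23989.1 kip·in = 23989.1/12 = 1999.09 kip·ft.
φM_n = 0.90 × 1999.09 = 1799.18 kip·ft.

φM_n ≈ 1800 kip·ft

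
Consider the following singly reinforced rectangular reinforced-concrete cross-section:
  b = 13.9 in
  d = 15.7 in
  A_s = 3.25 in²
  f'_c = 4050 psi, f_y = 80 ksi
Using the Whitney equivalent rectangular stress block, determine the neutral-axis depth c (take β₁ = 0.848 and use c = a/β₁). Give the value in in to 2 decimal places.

c ≈ 6.41 in

T = A_s f_y = 3.25 × 80 = 260 kips.
a = T/(0.85 f'_c b) = 260/(0.85 × 4.05 × 13.9) = 5.4336 in.
With β₁ = 0.848, c = a/β₁ = 5.4336/0.848 = 6.41 in.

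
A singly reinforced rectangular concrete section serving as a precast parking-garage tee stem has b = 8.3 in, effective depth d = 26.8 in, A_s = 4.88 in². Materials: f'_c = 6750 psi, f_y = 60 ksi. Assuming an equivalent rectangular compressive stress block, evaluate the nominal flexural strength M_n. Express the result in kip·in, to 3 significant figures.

T = A_s f_y = 4.88 × 60 = 292.8 kips.
a = T/(0.85 f'_c b) = 292.8/(0.85 × 6.75 × 8.3) = 6.149 in.
M_n = T(d − a/2) = 292.8 × (26.8 − 3.0745) = 6946.8 kip·in.

M_n ≈ 6950 kip·in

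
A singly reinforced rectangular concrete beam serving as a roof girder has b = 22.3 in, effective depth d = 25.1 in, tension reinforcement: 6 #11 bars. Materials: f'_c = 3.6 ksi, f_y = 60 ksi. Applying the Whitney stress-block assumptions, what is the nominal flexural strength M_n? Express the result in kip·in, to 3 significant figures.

M_n ≈ 11800 kip·in

A_s = 6 × 1.56 = 9.36 in².
T = A_s f_y = 9.36 × 60 = 561.6 kips.
a = T/(0.85 f'_c b) = 561.6/(0.85 × 3.6 × 22.3) = 8.230 in.
M_n = T(d − a/2) = 561.6 × (25.1 − 4.115) = 11785.2 kip·in.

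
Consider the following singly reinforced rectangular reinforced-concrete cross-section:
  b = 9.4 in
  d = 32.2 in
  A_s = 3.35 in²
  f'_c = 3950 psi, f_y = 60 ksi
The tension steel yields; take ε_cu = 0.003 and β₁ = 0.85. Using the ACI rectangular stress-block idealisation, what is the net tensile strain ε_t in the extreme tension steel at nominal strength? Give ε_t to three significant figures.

a = A_s f_y/(0.85 f'_c b) = 6.369 in.
β₁ = 0.85, so c = a/β₁ = 6.369/0.85 = 7.493 in.
From the linear strain diagram with ε_cu = 0.003: ε_t = 0.003 (d − c)/c = 0.003 × (32.2 − 7.493)/7.493 = 0.00989.
Since ε_t ≥ 0.005, the section is tension-controlled.

ε_t ≈ 0.00989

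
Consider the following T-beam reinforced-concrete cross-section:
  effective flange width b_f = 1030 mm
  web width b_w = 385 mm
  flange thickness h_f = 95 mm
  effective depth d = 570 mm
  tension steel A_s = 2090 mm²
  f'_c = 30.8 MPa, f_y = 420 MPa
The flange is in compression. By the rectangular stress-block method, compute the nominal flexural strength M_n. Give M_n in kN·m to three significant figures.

Tension: T = A_s f_y = 2090 × 420 = 877800 N.
Try a within the flange: a = T/(0.85 f'_c b_f) = 877800/(0.85 × 30.8 × 1030) = 32.55 mm.
Since a = 32.55 ≤ h_f = 95 mm, the stress block lies entirely in the flange; analyse as a rectangular beam of width b_f.
M_n = T(d − a/2) = 877800 × (570 − 16.275) = 486.06 × 10⁶ N·mm.
M_n = 486.06 kN·m.

M_n ≈ 486 kN·m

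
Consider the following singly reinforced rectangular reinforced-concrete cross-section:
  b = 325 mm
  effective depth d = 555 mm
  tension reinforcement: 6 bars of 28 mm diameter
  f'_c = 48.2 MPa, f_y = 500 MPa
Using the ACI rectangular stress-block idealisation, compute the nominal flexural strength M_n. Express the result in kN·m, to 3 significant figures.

A_s = 6 × 616 = 3696 mm².
T = A_s f_y = 3696 × 500 = 1848000 N = 1848 kN.
From C = T: a = T/(0.85 f'_c b) = 1848000/(0.85 × 48.2 × 325) = 138.79 mm.
M_n = T(d − a/2) = 1848 kN × (555 − 69.395) mm = 897.40 kN·m.

M_n ≈ 897 kN·m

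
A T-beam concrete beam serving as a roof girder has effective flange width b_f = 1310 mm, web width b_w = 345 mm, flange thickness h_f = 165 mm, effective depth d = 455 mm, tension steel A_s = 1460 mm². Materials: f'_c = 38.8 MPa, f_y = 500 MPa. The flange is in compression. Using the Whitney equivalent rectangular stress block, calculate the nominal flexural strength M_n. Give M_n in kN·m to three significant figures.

Tension: T = A_s f_y = 1460 × 500 = 730000 N.
Try a within the flange: a = T/(0.85 f'_c b_f) = 730000/(0.85 × 38.8 × 1310) = 16.90 mm.
Since a = 16.90 ≤ h_f = 165 mm, the stress block lies entirely in the flange; analyse as a rectangular beam of width b_f.
M_n = T(d − a/2) = 730000 × (455 − 8.45) = 325.98 × 10⁶ N·mm.
M_n = 325.98 kN·m.

M_n ≈ 326 kN·m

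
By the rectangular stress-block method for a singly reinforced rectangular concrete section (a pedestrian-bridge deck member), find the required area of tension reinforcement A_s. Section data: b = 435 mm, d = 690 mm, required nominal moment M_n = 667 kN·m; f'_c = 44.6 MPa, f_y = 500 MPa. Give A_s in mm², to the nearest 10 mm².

With M_n = 0.85 f'_c a b (d − a/2), solve the quadratic for a:
a = d − √(d² − 2M_n/(0.85 f'_c b)) = 690 − √(690² − 2 × 667×10⁶/(0.85 × 44.6 × 435)) = 61.35 mm.
A_s = 0.85 f'_c a b / f_y = 0.85 × 44.6 × 61.35 × 435 / 500 = 2023.4 mm².

A_s ≈ 2020 mm²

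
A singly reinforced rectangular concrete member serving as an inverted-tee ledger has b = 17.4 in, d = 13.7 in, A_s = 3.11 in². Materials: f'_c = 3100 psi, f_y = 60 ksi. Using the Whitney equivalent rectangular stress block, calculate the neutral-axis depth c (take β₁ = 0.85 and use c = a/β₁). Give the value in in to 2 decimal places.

T = A_s f_y = 3.11 × 60 = 186.6 kips.
a = T/(0.85 f'_c b) = 186.6/(0.85 × 3.1 × 17.4) = 4.0699 in.
With β₁ = 0.85, c = a/β₁ = 4.0699/0.85 = 4.79 in.

c ≈ 4.79 in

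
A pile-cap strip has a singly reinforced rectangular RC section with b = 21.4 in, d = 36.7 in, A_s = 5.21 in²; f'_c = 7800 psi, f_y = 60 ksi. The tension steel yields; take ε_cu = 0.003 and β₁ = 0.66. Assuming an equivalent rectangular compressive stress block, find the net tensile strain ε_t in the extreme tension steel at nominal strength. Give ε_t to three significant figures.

a = A_s f_y/(0.85 f'_c b) = 2.203 in.
β₁ = 0.66, so c = a/β₁ = 2.203/0.66 = 3.338 in.
From the linear strain diagram with ε_cu = 0.003: ε_t = 0.003 (d − c)/c = 0.003 × (36.7 − 3.338)/3.338 = 0.0300.
Since ε_t ≥ 0.005, the section is tension-controlled.

ε_t ≈ 0.0300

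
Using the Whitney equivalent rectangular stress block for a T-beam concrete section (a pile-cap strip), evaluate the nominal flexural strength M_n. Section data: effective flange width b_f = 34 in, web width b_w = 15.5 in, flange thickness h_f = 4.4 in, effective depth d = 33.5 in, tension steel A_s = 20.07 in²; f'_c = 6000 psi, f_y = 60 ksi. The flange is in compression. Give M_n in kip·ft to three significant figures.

Tension: T = A_s f_y = 20.07 × 60 = 1204.2 kips.
Try a within the flange: a = T/(0.85 f'_c b_f) = 1204.2/(0.85 × 6 × 34) = 6.945 in.
a = 6.945 > h_f = 4.4 in: the block extends into the web. Split into flange-overhang and web parts.
C_f = 0.85 f'_c (b_f − b_w) h_f = 0.85 × 6 × (34 − 15.5) × 4.4 = 415.1 kips.
Remaining web compression depth: a_w = (T − C_f)/(0.85 f'_c b_w) = (1204.2 − 415.1)/(0.85 × 6 × 15.5) = 9.982 in.
M_n = C_f(d − h_f/2) + (T − C_f)(d − a_w/2) = 415.1 × (33.5 − 2.2) + 789.1 × (33.5 − 4.991) = 12992.6 + 22496.5 = 35489.1 kip·in.
M_n = 35489.1/12 = 2957.43 kip·ft.

M_n ≈ 2960 kip·ft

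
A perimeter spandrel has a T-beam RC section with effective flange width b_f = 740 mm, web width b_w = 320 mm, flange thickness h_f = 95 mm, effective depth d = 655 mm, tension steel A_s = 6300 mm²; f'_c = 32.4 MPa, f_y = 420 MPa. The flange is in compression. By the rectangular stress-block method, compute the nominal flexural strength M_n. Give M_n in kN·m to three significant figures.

Tension: T = A_s f_y = 6300 × 420 = 2646000 N.
Try a within the flange: a = T/(0.85 f'_c b_f) = 2646000/(0.85 × 32.4 × 740) = 129.84 mm.
a = 129.84 > h_f = 95 mm: the block extends into the web. Split into flange-overhang and web parts.
C_f = 0.85 f'_c (b_f − b_w) h_f = 0.85 × 32.4 × (740 − 320) × 95 = 1098846 N.
Remaining web compression depth: a_w = (T − C_f)/(0.85 f'_c b_w) = (2646000 − 1098846)/(0.85 × 32.4 × 320) = 175.56 mm.
M_n = C_f(d − h_f/2) + (T − C_f)(d − a_w/2) = 1098846 × (655 − 47.5) + 1547154 × (655 − 87.78) = 667.55 + 877.58 = 1545.13 × 10⁶ N·mm.
M_n = 1545.13 kN·m.

M_n ≈ 1550 kN·m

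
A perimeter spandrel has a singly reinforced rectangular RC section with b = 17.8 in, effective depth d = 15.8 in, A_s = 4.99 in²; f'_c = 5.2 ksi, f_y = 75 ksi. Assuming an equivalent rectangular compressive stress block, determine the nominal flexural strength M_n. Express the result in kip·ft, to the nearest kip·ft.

T = A_s f_y = 4.99 × 75 = 374.25 kips.
a = T/(0.85 f'_c b) = 374.25/(0.85 × 5.2 × 17.8) = 4.757 in.
M_n = T(d − a/2) = 374.25 × (15.8 − 2.3785) = 5023.0 kip·in = 5023.0/12 = 418.58 kip·ft.

M_n ≈ 419 kip·ft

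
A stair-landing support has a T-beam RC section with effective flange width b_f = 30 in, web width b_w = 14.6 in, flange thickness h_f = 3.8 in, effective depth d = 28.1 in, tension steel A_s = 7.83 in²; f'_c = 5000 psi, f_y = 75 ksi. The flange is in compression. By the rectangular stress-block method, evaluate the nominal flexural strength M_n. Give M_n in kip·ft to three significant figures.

M_n ≈ 1260 kip·ft

Tension: T = A_s f_y = 7.83 × 75 = 587.25 kips.
Try a within the flange: a = T/(0.85 f'_c b_f) = 587.25/(0.85 × 5 × 30) = 4.606 in.
a = 4.606 > h_f = 3.8 in: the block extends into the web. Split into flange-overhang and web parts.
C_f = 0.85 f'_c (b_f − b_w) h_f = 0.85 × 5 × (30 − 14.6) × 3.8 = 248.7 kips.
Remaining web compression depth: a_w = (T − C_f)/(0.85 f'_c b_w) = (587.25 − 248.7)/(0.85 × 5 × 14.6) = 5.456 in.
M_n = C_f(d − h_f/2) + (T − C_f)(d − a_w/2) = 248.7 × (28.1 − 1.9) + 338.55 × (28.1 − 2.728) = 6515.9 + 8589.7 = 15105.6 kip·in.
M_n = 15105.6/12 = 1258.80 kip·ft.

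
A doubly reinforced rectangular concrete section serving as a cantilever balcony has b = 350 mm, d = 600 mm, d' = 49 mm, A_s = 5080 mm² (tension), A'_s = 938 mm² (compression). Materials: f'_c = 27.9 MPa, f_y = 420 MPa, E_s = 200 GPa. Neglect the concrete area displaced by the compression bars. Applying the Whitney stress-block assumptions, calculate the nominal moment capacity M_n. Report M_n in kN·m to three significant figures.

Assume both tension and compression steel yield.
Net tension couple steel: A_s − A'_s = 4142 mm².
a = (A_s − A'_s) f_y / (0.85 f'_c b) = 1739640/(0.85 × 27.9 × 350) = 209.59 mm.
c = a/β₁ = 209.59/0.85 = 246.58 mm; ε'_s = 0.003(c − d')/c = 0.0024 ≥ f_y/E_s = 0.0021, so compression steel does yield.
M_n = (A_s − A'_s) f_y (d − a/2) + A'_s f_y (d − d') = [1739640 × (600 − 104.795) + 393960 × (600 − 49)] × 10⁻⁶ = 861.48 + 217.07 = 1078.55 kN·m.

M_n ≈ 1080 kN·m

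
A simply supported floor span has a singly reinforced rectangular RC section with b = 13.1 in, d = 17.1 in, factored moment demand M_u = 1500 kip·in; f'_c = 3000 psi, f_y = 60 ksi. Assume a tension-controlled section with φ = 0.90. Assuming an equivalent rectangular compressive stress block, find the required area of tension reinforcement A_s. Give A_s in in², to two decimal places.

A_s ≈ 1.79 in²

M_n = M_u/φ = 1500/0.90 = 1666.67 kip·in.
From M_n = 0.85 f'_c a b (d − a/2):
a = d − √(d² − 2M_n/(0.85 f'_c b)) = 17.1 − √(17.1² − 2 × 1666.67/(0.85 × 3 × 13.1)) = 3.221 in.
A_s = 0.85 f'_c a b / f_y = 0.85 × 3 × 3.221 × 13.1 / 60 = 1.793 in².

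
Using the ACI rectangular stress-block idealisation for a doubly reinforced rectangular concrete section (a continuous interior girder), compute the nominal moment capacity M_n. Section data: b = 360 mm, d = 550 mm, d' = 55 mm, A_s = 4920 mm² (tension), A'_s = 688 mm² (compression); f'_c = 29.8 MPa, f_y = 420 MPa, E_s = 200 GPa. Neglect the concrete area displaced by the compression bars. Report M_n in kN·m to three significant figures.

M_n ≈ 947 kN·m

Assume both tension and compression steel yield.
Net tension couple steel: A_s − A'_s = 4232 mm².
a = (A_s − A'_s) f_y / (0.85 f'_c b) = 1777440/(0.85 × 29.8 × 360) = 194.92 mm.
c = a/β₁ = 194.92/0.837 = 232.88 mm; ε'_s = 0.003(c − d')/c = 0.0023 ≥ f_y/E_s = 0.0021, so compression steel does yield.
M_n = (A_s − A'_s) f_y (d − a/2) + A'_s f_y (d − d') = [1777440 × (550 − 97.46) + 288960 × (550 − 55)] × 10⁻⁶ = 804.36 + 143.04 = 947.40 kN·m.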